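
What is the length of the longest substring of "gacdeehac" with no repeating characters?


Input: "gacdeehac"
Sliding window (track last position of each char):
  Position 0 ('g'): window [0,0] length 1 -- new best
  Position 1 ('a'): window [0,1] length 2 -- new best
  Position 2 ('c'): window [0,2] length 3 -- new best
  Position 3 ('d'): window [0,3] length 4 -- new best
  Position 4 ('e'): window [0,4] length 5 -- new best
  Position 5 ('e'): repeat (last at 4), move window start to 5
  Position 5 ('e'): window [5,5] length 1
  Position 6 ('h'): window [5,6] length 2
  Position 7 ('a'): window [5,7] length 3
  Position 8 ('c'): window [5,8] length 4
Longest substring with no repeats: "gacde" with length 5

5


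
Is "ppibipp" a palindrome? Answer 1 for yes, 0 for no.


Input: ppibipp
Reversed: ppibipp
  Compare pos 0 ('p') with pos 6 ('p'): match
  Compare pos 1 ('p') with pos 5 ('p'): match
  Compare pos 2 ('i') with pos 4 ('i'): match
Result: palindrome

1


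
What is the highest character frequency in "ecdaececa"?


Input: ecdaececa
Character counts:
  'a': 2
  'c': 3
  'd': 1
  'e': 3
Maximum frequency: 3

3


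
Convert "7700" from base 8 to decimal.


Input: "7700" in base 8
Positional expansion:
  Digit '7' (value 7) x 8^3 = 3584
  Digit '7' (value 7) x 8^2 = 448
  Digit '0' (value 0) x 8^1 = 0
  Digit '0' (value 0) x 8^0 = 0
Sum = 4032

4032


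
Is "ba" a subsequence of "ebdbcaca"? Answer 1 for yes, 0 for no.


Check if "ba" is a subsequence of "ebdbcaca"
Greedy scan:
  Position 0 ('e'): no match needed
  Position 1 ('b'): matches sub[0] = 'b'
  Position 2 ('d'): no match needed
  Position 3 ('b'): no match needed
  Position 4 ('c'): no match needed
  Position 5 ('a'): matches sub[1] = 'a'
  Position 6 ('c'): no match needed
  Position 7 ('a'): no match needed
All 2 characters matched => is a subsequence

1


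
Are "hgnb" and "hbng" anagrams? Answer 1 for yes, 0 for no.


Strings: "hgnb", "hbng"
Sorted first:  bghn
Sorted second: bghn
Sorted forms match => anagrams

1


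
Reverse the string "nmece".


Input: nmece
Reading characters right to left:
  Position 4: 'e'
  Position 3: 'c'
  Position 2: 'e'
  Position 1: 'm'
  Position 0: 'n'
Reversed: ecemn

ecemn


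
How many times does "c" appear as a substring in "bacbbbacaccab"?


Searching for "c" in "bacbbbacaccab"
Scanning each position:
  Position 0: "b" => no
  Position 1: "a" => no
  Position 2: "c" => MATCH
  Position 3: "b" => no
  Position 4: "b" => no
  Position 5: "b" => no
  Position 6: "a" => no
  Position 7: "c" => MATCH
  Position 8: "a" => no
  Position 9: "c" => MATCH
  Position 10: "c" => MATCH
  Position 11: "a" => no
  Position 12: "b" => no
Total occurrences: 4

4


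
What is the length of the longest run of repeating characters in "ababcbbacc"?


Input: "ababcbbacc"
Scanning for longest run:
  Position 1 ('b'): new char, reset run to 1
  Position 2 ('a'): new char, reset run to 1
  Position 3 ('b'): new char, reset run to 1
  Position 4 ('c'): new char, reset run to 1
  Position 5 ('b'): new char, reset run to 1
  Position 6 ('b'): continues run of 'b', length=2
  Position 7 ('a'): new char, reset run to 1
  Position 8 ('c'): new char, reset run to 1
  Position 9 ('c'): continues run of 'c', length=2
Longest run: 'b' with length 2

2


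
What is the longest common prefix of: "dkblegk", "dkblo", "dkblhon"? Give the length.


Words: dkblegk, dkblo, dkblhon
  Position 0: all 'd' => match
  Position 1: all 'k' => match
  Position 2: all 'b' => match
  Position 3: all 'l' => match
  Position 4: ('e', 'o', 'h') => mismatch, stop
LCP = "dkbl" (length 4)

4


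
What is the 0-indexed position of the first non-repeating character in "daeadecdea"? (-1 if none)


Input: daeadecdea
Character frequencies:
  'a': 3
  'c': 1
  'd': 3
  'e': 3
Scanning left to right for freq == 1:
  Position 0 ('d'): freq=3, skip
  Position 1 ('a'): freq=3, skip
  Position 2 ('e'): freq=3, skip
  Position 3 ('a'): freq=3, skip
  Position 4 ('d'): freq=3, skip
  Position 5 ('e'): freq=3, skip
  Position 6 ('c'): unique! => answer = 6

6


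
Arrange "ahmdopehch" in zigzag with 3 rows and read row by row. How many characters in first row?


Zigzag "ahmdopehch" into 3 rows:
Placing characters:
  'a' => row 0
  'h' => row 1
  'm' => row 2
  'd' => row 1
  'o' => row 0
  'p' => row 1
  'e' => row 2
  'h' => row 1
  'c' => row 0
  'h' => row 1
Rows:
  Row 0: "aoc"
  Row 1: "hdphh"
  Row 2: "me"
First row length: 3

3


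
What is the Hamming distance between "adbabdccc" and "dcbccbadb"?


Comparing "adbabdccc" and "dcbccbadb" position by position:
  Position 0: 'a' vs 'd' => differ
  Position 1: 'd' vs 'c' => differ
  Position 2: 'b' vs 'b' => same
  Position 3: 'a' vs 'c' => differ
  Position 4: 'b' vs 'c' => differ
  Position 5: 'd' vs 'b' => differ
  Position 6: 'c' vs 'a' => differ
  Position 7: 'c' vs 'd' => differ
  Position 8: 'c' vs 'b' => differ
Total differences (Hamming distance): 8

8


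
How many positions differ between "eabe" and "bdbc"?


Comparing "eabe" and "bdbc" position by position:
  Position 0: 'e' vs 'b' => DIFFER
  Position 1: 'a' vs 'd' => DIFFER
  Position 2: 'b' vs 'b' => same
  Position 3: 'e' vs 'c' => DIFFER
Positions that differ: 3

3


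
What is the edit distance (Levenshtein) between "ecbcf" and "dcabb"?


Computing edit distance: "ecbcf" -> "dcabb"
DP table:
           d    c    a    b    b
      0    1    2    3    4    5
  e   1    1    2    3    4    5
  c   2    2    1    2    3    4
  b   3    3    2    2    2    3
  c   4    4    3    3    3    3
  f   5    5    4    4    4    4
Edit distance = dp[5][5] = 4

4


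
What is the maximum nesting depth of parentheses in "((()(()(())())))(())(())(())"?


Input: "((()(()(())())))(())(())(())"
Tracking depth:
  Position 0 '(': depth becomes 1
  Position 1 '(': depth becomes 2
  Position 2 '(': depth becomes 3
  Position 3 ')': depth becomes 2
  Position 4 '(': depth becomes 3
  Position 5 '(': depth becomes 4
  Position 6 ')': depth becomes 3
  Position 7 '(': depth becomes 4
  Position 8 '(': depth becomes 5
  Position 9 ')': depth becomes 4
  Position 10 ')': depth becomes 3
  Position 11 '(': depth becomes 4
  Position 12 ')': depth becomes 3
  Position 13 ')': depth becomes 2
  Position 14 ')': depth becomes 1
  Position 15 ')': depth becomes 0
  Position 16 '(': depth becomes 1
  Position 17 '(': depth becomes 2
  Position 18 ')': depth becomes 1
  Position 19 ')': depth becomes 0
  Position 20 '(': depth becomes 1
  Position 21 '(': depth becomes 2
  Position 22 ')': depth becomes 1
  Position 23 ')': depth becomes 0
  Position 24 '(': depth becomes 1
  Position 25 '(': depth becomes 2
  Position 26 ')': depth becomes 1
  Position 27 ')': depth becomes 0
Maximum depth reached: 5

5


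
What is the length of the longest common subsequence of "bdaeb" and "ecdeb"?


LCS of "bdaeb" and "ecdeb"
DP table:
           e    c    d    e    b
      0    0    0    0    0    0
  b   0    0    0    0    0    1
  d   0    0    0    1    1    1
  a   0    0    0    1    1    1
  e   0    1    1    1    2    2
  b   0    1    1    1    2    3
LCS length = dp[5][5] = 3

3


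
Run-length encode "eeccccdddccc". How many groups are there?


Input: eeccccdddccc
Scanning for consecutive runs:
  Group 1: 'e' x 2 (positions 0-1)
  Group 2: 'c' x 4 (positions 2-5)
  Group 3: 'd' x 3 (positions 6-8)
  Group 4: 'c' x 3 (positions 9-11)
Total groups: 4

4


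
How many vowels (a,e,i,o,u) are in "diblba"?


Input: diblba
Checking each character:
  'd' at position 0: consonant
  'i' at position 1: vowel (running total: 1)
  'b' at position 2: consonant
  'l' at position 3: consonant
  'b' at position 4: consonant
  'a' at position 5: vowel (running total: 2)
Total vowels: 2

2


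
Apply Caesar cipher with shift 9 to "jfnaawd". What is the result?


Caesar cipher: shift "jfnaawd" by 9
  'j' (pos 9) + 9 = pos 18 = 's'
  'f' (pos 5) + 9 = pos 14 = 'o'
  'n' (pos 13) + 9 = pos 22 = 'w'
  'a' (pos 0) + 9 = pos 9 = 'j'
  'a' (pos 0) + 9 = pos 9 = 'j'
  'w' (pos 22) + 9 = pos 5 = 'f'
  'd' (pos 3) + 9 = pos 12 = 'm'
Result: sowjjfm

sowjjfm


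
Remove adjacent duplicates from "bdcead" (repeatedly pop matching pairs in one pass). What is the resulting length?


Input: bdcead
Stack-based adjacent duplicate removal:
  Read 'b': push. Stack: b
  Read 'd': push. Stack: bd
  Read 'c': push. Stack: bdc
  Read 'e': push. Stack: bdce
  Read 'a': push. Stack: bdcea
  Read 'd': push. Stack: bdcead
Final stack: "bdcead" (length 6)

6


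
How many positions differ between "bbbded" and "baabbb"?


Comparing "bbbded" and "baabbb" position by position:
  Position 0: 'b' vs 'b' => same
  Position 1: 'b' vs 'a' => DIFFER
  Position 2: 'b' vs 'a' => DIFFER
  Position 3: 'd' vs 'b' => DIFFER
  Position 4: 'e' vs 'b' => DIFFER
  Position 5: 'd' vs 'b' => DIFFER
Positions that differ: 5

5


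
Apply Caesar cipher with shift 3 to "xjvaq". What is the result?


Caesar cipher: shift "xjvaq" by 3
  'x' (pos 23) + 3 = pos 0 = 'a'
  'j' (pos 9) + 3 = pos 12 = 'm'
  'v' (pos 21) + 3 = pos 24 = 'y'
  'a' (pos 0) + 3 = pos 3 = 'd'
  'q' (pos 16) + 3 = pos 19 = 't'
Result: amydt

amydt


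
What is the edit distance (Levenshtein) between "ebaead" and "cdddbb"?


Computing edit distance: "ebaead" -> "cdddbb"
DP table:
           c    d    d    d    b    b
      0    1    2    3    4    5    6
  e   1    1    2    3    4    5    6
  b   2    2    2    3    4    4    5
  a   3    3    3    3    4    5    5
  e   4    4    4    4    4    5    6
  a   5    5    5    5    5    5    6
  d   6    6    5    5    5    6    6
Edit distance = dp[6][6] = 6

6


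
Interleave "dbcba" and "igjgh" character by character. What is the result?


Interleaving "dbcba" and "igjgh":
  Position 0: 'd' from first, 'i' from second => "di"
  Position 1: 'b' from first, 'g' from second => "bg"
  Position 2: 'c' from first, 'j' from second => "cj"
  Position 3: 'b' from first, 'g' from second => "bg"
  Position 4: 'a' from first, 'h' from second => "ah"
Result: dibgcjbgah

dibgcjbgah


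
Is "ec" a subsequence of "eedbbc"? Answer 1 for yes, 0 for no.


Check if "ec" is a subsequence of "eedbbc"
Greedy scan:
  Position 0 ('e'): matches sub[0] = 'e'
  Position 1 ('e'): no match needed
  Position 2 ('d'): no match needed
  Position 3 ('b'): no match needed
  Position 4 ('b'): no match needed
  Position 5 ('c'): matches sub[1] = 'c'
All 2 characters matched => is a subsequence

1


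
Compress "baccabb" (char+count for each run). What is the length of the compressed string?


Input: baccabb
Runs:
  'b' x 1 => "b1"
  'a' x 1 => "a1"
  'c' x 2 => "c2"
  'a' x 1 => "a1"
  'b' x 2 => "b2"
Compressed: "b1a1c2a1b2"
Compressed length: 10

10


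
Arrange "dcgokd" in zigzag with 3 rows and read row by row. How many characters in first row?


Zigzag "dcgokd" into 3 rows:
Placing characters:
  'd' => row 0
  'c' => row 1
  'g' => row 2
  'o' => row 1
  'k' => row 0
  'd' => row 1
Rows:
  Row 0: "dk"
  Row 1: "cod"
  Row 2: "g"
First row length: 2

2


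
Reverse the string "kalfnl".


Input: kalfnl
Reading characters right to left:
  Position 5: 'l'
  Position 4: 'n'
  Position 3: 'f'
  Position 2: 'l'
  Position 1: 'a'
  Position 0: 'k'
Reversed: lnflak

lnflak


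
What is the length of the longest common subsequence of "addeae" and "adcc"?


LCS of "addeae" and "adcc"
DP table:
           a    d    c    c
      0    0    0    0    0
  a   0    1    1    1    1
  d   0    1    2    2    2
  d   0    1    2    2    2
  e   0    1    2    2    2
  a   0    1    2    2    2
  e   0    1    2    2    2
LCS length = dp[6][4] = 2

2


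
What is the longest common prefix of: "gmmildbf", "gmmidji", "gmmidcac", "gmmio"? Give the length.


Words: gmmildbf, gmmidji, gmmidcac, gmmio
  Position 0: all 'g' => match
  Position 1: all 'm' => match
  Position 2: all 'm' => match
  Position 3: all 'i' => match
  Position 4: ('l', 'd', 'd', 'o') => mismatch, stop
LCP = "gmmi" (length 4)

4


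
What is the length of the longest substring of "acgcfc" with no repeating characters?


Input: "acgcfc"
Sliding window (track last position of each char):
  Position 0 ('a'): window [0,0] length 1 -- new best
  Position 1 ('c'): window [0,1] length 2 -- new best
  Position 2 ('g'): window [0,2] length 3 -- new best
  Position 3 ('c'): repeat (last at 1), move window start to 2
  Position 3 ('c'): window [2,3] length 2
  Position 4 ('f'): window [2,4] length 3
  Position 5 ('c'): repeat (last at 3), move window start to 4
  Position 5 ('c'): window [4,5] length 2
Longest substring with no repeats: "acg" with length 3

3


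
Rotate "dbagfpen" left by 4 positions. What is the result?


Input: "dbagfpen", rotate left by 4
First 4 characters: "dbag"
Remaining characters: "fpen"
Concatenate remaining + first: "fpen" + "dbag" = "fpendbag"

fpendbag


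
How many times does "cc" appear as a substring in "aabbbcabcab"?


Searching for "cc" in "aabbbcabcab"
Scanning each position:
  Position 0: "aa" => no
  Position 1: "ab" => no
  Position 2: "bb" => no
  Position 3: "bb" => no
  Position 4: "bc" => no
  Position 5: "ca" => no
  Position 6: "ab" => no
  Position 7: "bc" => no
  Position 8: "ca" => no
  Position 9: "ab" => no
Total occurrences: 0

0


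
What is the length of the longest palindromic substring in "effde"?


Input: "effde"
Checking substrings for palindromes:
  [1:3] "ff" (len 2) => palindrome
Longest palindromic substring: "ff" with length 2

2


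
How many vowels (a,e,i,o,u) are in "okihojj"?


Input: okihojj
Checking each character:
  'o' at position 0: vowel (running total: 1)
  'k' at position 1: consonant
  'i' at position 2: vowel (running total: 2)
  'h' at position 3: consonant
  'o' at position 4: vowel (running total: 3)
  'j' at position 5: consonant
  'j' at position 6: consonant
Total vowels: 3

3


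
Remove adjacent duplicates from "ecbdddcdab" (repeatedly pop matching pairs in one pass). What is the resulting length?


Input: ecbdddcdab
Stack-based adjacent duplicate removal:
  Read 'e': push. Stack: e
  Read 'c': push. Stack: ec
  Read 'b': push. Stack: ecb
  Read 'd': push. Stack: ecbd
  Read 'd': matches stack top 'd' => pop. Stack: ecb
  Read 'd': push. Stack: ecbd
  Read 'c': push. Stack: ecbdc
  Read 'd': push. Stack: ecbdcd
  Read 'a': push. Stack: ecbdcda
  Read 'b': push. Stack: ecbdcdab
Final stack: "ecbdcdab" (length 8)

8


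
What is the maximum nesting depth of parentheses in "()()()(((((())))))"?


Input: "()()()(((((())))))"
Tracking depth:
  Position 0 '(': depth becomes 1
  Position 1 ')': depth becomes 0
  Position 2 '(': depth becomes 1
  Position 3 ')': depth becomes 0
  Position 4 '(': depth becomes 1
  Position 5 ')': depth becomes 0
  Position 6 '(': depth becomes 1
  Position 7 '(': depth becomes 2
  Position 8 '(': depth becomes 3
  Position 9 '(': depth becomes 4
  Position 10 '(': depth becomes 5
  Position 11 '(': depth becomes 6
  Position 12 ')': depth becomes 5
  Position 13 ')': depth becomes 4
  Position 14 ')': depth becomes 3
  Position 15 ')': depth becomes 2
  Position 16 ')': depth becomes 1
  Position 17 ')': depth becomes 0
Maximum depth reached: 6

6


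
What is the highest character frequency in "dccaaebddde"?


Input: dccaaebddde
Character counts:
  'a': 2
  'b': 1
  'c': 2
  'd': 4
  'e': 2
Maximum frequency: 4

4


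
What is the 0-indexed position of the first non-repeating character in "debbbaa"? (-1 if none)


Input: debbbaa
Character frequencies:
  'a': 2
  'b': 3
  'd': 1
  'e': 1
Scanning left to right for freq == 1:
  Position 0 ('d'): unique! => answer = 0

0


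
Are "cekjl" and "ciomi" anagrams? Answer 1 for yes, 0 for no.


Strings: "cekjl", "ciomi"
Sorted first:  cejkl
Sorted second: ciimo
Differ at position 1: 'e' vs 'i' => not anagrams

0


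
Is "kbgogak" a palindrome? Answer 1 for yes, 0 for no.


Input: kbgogak
Reversed: kagogbk
  Compare pos 0 ('k') with pos 6 ('k'): match
  Compare pos 1 ('b') with pos 5 ('a'): MISMATCH
  Compare pos 2 ('g') with pos 4 ('g'): match
Result: not a palindrome

0


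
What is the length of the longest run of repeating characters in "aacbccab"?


Input: "aacbccab"
Scanning for longest run:
  Position 1 ('a'): continues run of 'a', length=2
  Position 2 ('c'): new char, reset run to 1
  Position 3 ('b'): new char, reset run to 1
  Position 4 ('c'): new char, reset run to 1
  Position 5 ('c'): continues run of 'c', length=2
  Position 6 ('a'): new char, reset run to 1
  Position 7 ('b'): new char, reset run to 1
Longest run: 'a' with length 2

2


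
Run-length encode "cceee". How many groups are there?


Input: cceee
Scanning for consecutive runs:
  Group 1: 'c' x 2 (positions 0-1)
  Group 2: 'e' x 3 (positions 2-4)
Total groups: 2

2


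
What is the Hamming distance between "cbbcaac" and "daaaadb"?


Comparing "cbbcaac" and "daaaadb" position by position:
  Position 0: 'c' vs 'd' => differ
  Position 1: 'b' vs 'a' => differ
  Position 2: 'b' vs 'a' => differ
  Position 3: 'c' vs 'a' => differ
  Position 4: 'a' vs 'a' => same
  Position 5: 'a' vs 'd' => differ
  Position 6: 'c' vs 'b' => differ
Total differences (Hamming distance): 6

6


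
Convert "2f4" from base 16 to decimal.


Input: "2f4" in base 16
Positional expansion:
  Digit '2' (value 2) x 16^2 = 512
  Digit 'f' (value 15) x 16^1 = 240
  Digit '4' (value 4) x 16^0 = 4
Sum = 756

756


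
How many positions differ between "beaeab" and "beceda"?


Comparing "beaeab" and "beceda" position by position:
  Position 0: 'b' vs 'b' => same
  Position 1: 'e' vs 'e' => same
  Position 2: 'a' vs 'c' => DIFFER
  Position 3: 'e' vs 'e' => same
  Position 4: 'a' vs 'd' => DIFFER
  Position 5: 'b' vs 'a' => DIFFER
Positions that differ: 3

3


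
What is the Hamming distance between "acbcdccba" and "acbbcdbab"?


Comparing "acbcdccba" and "acbbcdbab" position by position:
  Position 0: 'a' vs 'a' => same
  Position 1: 'c' vs 'c' => same
  Position 2: 'b' vs 'b' => same
  Position 3: 'c' vs 'b' => differ
  Position 4: 'd' vs 'c' => differ
  Position 5: 'c' vs 'd' => differ
  Position 6: 'c' vs 'b' => differ
  Position 7: 'b' vs 'a' => differ
  Position 8: 'a' vs 'b' => differ
Total differences (Hamming distance): 6

6


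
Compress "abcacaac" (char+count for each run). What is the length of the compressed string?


Input: abcacaac
Runs:
  'a' x 1 => "a1"
  'b' x 1 => "b1"
  'c' x 1 => "c1"
  'a' x 1 => "a1"
  'c' x 1 => "c1"
  'a' x 2 => "a2"
  'c' x 1 => "c1"
Compressed: "a1b1c1a1c1a2c1"
Compressed length: 14

14


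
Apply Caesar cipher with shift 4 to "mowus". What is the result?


Caesar cipher: shift "mowus" by 4
  'm' (pos 12) + 4 = pos 16 = 'q'
  'o' (pos 14) + 4 = pos 18 = 's'
  'w' (pos 22) + 4 = pos 0 = 'a'
  'u' (pos 20) + 4 = pos 24 = 'y'
  's' (pos 18) + 4 = pos 22 = 'w'
Result: qsayw

qsayw


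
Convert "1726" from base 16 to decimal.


Input: "1726" in base 16
Positional expansion:
  Digit '1' (value 1) x 16^3 = 4096
  Digit '7' (value 7) x 16^2 = 1792
  Digit '2' (value 2) x 16^1 = 32
  Digit '6' (value 6) x 16^0 = 6
Sum = 5926

5926


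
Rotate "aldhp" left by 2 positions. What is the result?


Input: "aldhp", rotate left by 2
First 2 characters: "al"
Remaining characters: "dhp"
Concatenate remaining + first: "dhp" + "al" = "dhpal"

dhpal


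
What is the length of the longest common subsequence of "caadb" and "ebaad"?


LCS of "caadb" and "ebaad"
DP table:
           e    b    a    a    d
      0    0    0    0    0    0
  c   0    0    0    0    0    0
  a   0    0    0    1    1    1
  a   0    0    0    1    2    2
  d   0    0    0    1    2    3
  b   0    0    1    1    2    3
LCS length = dp[5][5] = 3

3


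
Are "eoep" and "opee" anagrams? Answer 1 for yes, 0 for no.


Strings: "eoep", "opee"
Sorted first:  eeop
Sorted second: eeop
Sorted forms match => anagrams

1


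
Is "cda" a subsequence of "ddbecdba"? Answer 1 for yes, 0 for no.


Check if "cda" is a subsequence of "ddbecdba"
Greedy scan:
  Position 0 ('d'): no match needed
  Position 1 ('d'): no match needed
  Position 2 ('b'): no match needed
  Position 3 ('e'): no match needed
  Position 4 ('c'): matches sub[0] = 'c'
  Position 5 ('d'): matches sub[1] = 'd'
  Position 6 ('b'): no match needed
  Position 7 ('a'): matches sub[2] = 'a'
All 3 characters matched => is a subsequence

1


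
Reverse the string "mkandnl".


Input: mkandnl
Reading characters right to left:
  Position 6: 'l'
  Position 5: 'n'
  Position 4: 'd'
  Position 3: 'n'
  Position 2: 'a'
  Position 1: 'k'
  Position 0: 'm'
Reversed: lndnakm

lndnakm


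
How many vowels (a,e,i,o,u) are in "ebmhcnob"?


Input: ebmhcnob
Checking each character:
  'e' at position 0: vowel (running total: 1)
  'b' at position 1: consonant
  'm' at position 2: consonant
  'h' at position 3: consonant
  'c' at position 4: consonant
  'n' at position 5: consonant
  'o' at position 6: vowel (running total: 2)
  'b' at position 7: consonant
Total vowels: 2

2


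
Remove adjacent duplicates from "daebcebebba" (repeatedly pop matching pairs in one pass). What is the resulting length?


Input: daebcebebba
Stack-based adjacent duplicate removal:
  Read 'd': push. Stack: d
  Read 'a': push. Stack: da
  Read 'e': push. Stack: dae
  Read 'b': push. Stack: daeb
  Read 'c': push. Stack: daebc
  Read 'e': push. Stack: daebce
  Read 'b': push. Stack: daebceb
  Read 'e': push. Stack: daebcebe
  Read 'b': push. Stack: daebcebeb
  Read 'b': matches stack top 'b' => pop. Stack: daebcebe
  Read 'a': push. Stack: daebcebea
Final stack: "daebcebea" (length 9)

9


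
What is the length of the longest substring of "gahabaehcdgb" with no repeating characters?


Input: "gahabaehcdgb"
Sliding window (track last position of each char):
  Position 0 ('g'): window [0,0] length 1 -- new best
  Position 1 ('a'): window [0,1] length 2 -- new best
  Position 2 ('h'): window [0,2] length 3 -- new best
  Position 3 ('a'): repeat (last at 1), move window start to 2
  Position 3 ('a'): window [2,3] length 2
  Position 4 ('b'): window [2,4] length 3
  Position 5 ('a'): repeat (last at 3), move window start to 4
  Position 5 ('a'): window [4,5] length 2
  Position 6 ('e'): window [4,6] length 3
  Position 7 ('h'): window [4,7] length 4 -- new best
  Position 8 ('c'): window [4,8] length 5 -- new best
  Position 9 ('d'): window [4,9] length 6 -- new best
  Position 10 ('g'): window [4,10] length 7 -- new best
  Position 11 ('b'): repeat (last at 4), move window start to 5
  Position 11 ('b'): window [5,11] length 7
Longest substring with no repeats: "baehcdg" with length 7

7


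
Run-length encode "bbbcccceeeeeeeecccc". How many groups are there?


Input: bbbcccceeeeeeeecccc
Scanning for consecutive runs:
  Group 1: 'b' x 3 (positions 0-2)
  Group 2: 'c' x 4 (positions 3-6)
  Group 3: 'e' x 8 (positions 7-14)
  Group 4: 'c' x 4 (positions 15-18)
Total groups: 4

4


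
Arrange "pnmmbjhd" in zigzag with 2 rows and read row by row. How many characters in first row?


Zigzag "pnmmbjhd" into 2 rows:
Placing characters:
  'p' => row 0
  'n' => row 1
  'm' => row 0
  'm' => row 1
  'b' => row 0
  'j' => row 1
  'h' => row 0
  'd' => row 1
Rows:
  Row 0: "pmbh"
  Row 1: "nmjd"
First row length: 4

4


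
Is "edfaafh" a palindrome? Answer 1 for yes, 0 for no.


Input: edfaafh
Reversed: hfaafde
  Compare pos 0 ('e') with pos 6 ('h'): MISMATCH
  Compare pos 1 ('d') with pos 5 ('f'): MISMATCH
  Compare pos 2 ('f') with pos 4 ('a'): MISMATCH
Result: not a palindrome

0


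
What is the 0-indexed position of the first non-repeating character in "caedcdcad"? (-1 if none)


Input: caedcdcad
Character frequencies:
  'a': 2
  'c': 3
  'd': 3
  'e': 1
Scanning left to right for freq == 1:
  Position 0 ('c'): freq=3, skip
  Position 1 ('a'): freq=2, skip
  Position 2 ('e'): unique! => answer = 2

2


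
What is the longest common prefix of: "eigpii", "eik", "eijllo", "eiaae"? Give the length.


Words: eigpii, eik, eijllo, eiaae
  Position 0: all 'e' => match
  Position 1: all 'i' => match
  Position 2: ('g', 'k', 'j', 'a') => mismatch, stop
LCP = "ei" (length 2)

2


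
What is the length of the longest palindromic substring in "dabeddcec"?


Input: "dabeddcec"
Checking substrings for palindromes:
  [6:9] "cec" (len 3) => palindrome
  [4:6] "dd" (len 2) => palindrome
Longest palindromic substring: "cec" with length 3

3


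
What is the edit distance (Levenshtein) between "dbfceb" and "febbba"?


Computing edit distance: "dbfceb" -> "febbba"
DP table:
           f    e    b    b    b    a
      0    1    2    3    4    5    6
  d   1    1    2    3    4    5    6
  b   2    2    2    2    3    4    5
  f   3    2    3    3    3    4    5
  c   4    3    3    4    4    4    5
  e   5    4    3    4    5    5    5
  b   6    5    4    3    4    5    6
Edit distance = dp[6][6] = 6

6


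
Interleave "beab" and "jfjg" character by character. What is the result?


Interleaving "beab" and "jfjg":
  Position 0: 'b' from first, 'j' from second => "bj"
  Position 1: 'e' from first, 'f' from second => "ef"
  Position 2: 'a' from first, 'j' from second => "aj"
  Position 3: 'b' from first, 'g' from second => "bg"
Result: bjefajbg

bjefajbg


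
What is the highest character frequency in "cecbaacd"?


Input: cecbaacd
Character counts:
  'a': 2
  'b': 1
  'c': 3
  'd': 1
  'e': 1
Maximum frequency: 3

3


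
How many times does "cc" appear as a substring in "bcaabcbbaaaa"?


Searching for "cc" in "bcaabcbbaaaa"
Scanning each position:
  Position 0: "bc" => no
  Position 1: "ca" => no
  Position 2: "aa" => no
  Position 3: "ab" => no
  Position 4: "bc" => no
  Position 5: "cb" => no
  Position 6: "bb" => no
  Position 7: "ba" => no
  Position 8: "aa" => no
  Position 9: "aa" => no
  Position 10: "aa" => no
Total occurrences: 0

0


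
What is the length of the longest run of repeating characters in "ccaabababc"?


Input: "ccaabababc"
Scanning for longest run:
  Position 1 ('c'): continues run of 'c', length=2
  Position 2 ('a'): new char, reset run to 1
  Position 3 ('a'): continues run of 'a', length=2
  Position 4 ('b'): new char, reset run to 1
  Position 5 ('a'): new char, reset run to 1
  Position 6 ('b'): new char, reset run to 1
  Position 7 ('a'): new char, reset run to 1
  Position 8 ('b'): new char, reset run to 1
  Position 9 ('c'): new char, reset run to 1
Longest run: 'c' with length 2

2


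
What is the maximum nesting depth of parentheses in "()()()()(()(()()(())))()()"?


Input: "()()()()(()(()()(())))()()"
Tracking depth:
  Position 0 '(': depth becomes 1
  Position 1 ')': depth becomes 0
  Position 2 '(': depth becomes 1
  Position 3 ')': depth becomes 0
  Position 4 '(': depth becomes 1
  Position 5 ')': depth becomes 0
  Position 6 '(': depth becomes 1
  Position 7 ')': depth becomes 0
  Position 8 '(': depth becomes 1
  Position 9 '(': depth becomes 2
  Position 10 ')': depth becomes 1
  Position 11 '(': depth becomes 2
  Position 12 '(': depth becomes 3
  Position 13 ')': depth becomes 2
  Position 14 '(': depth becomes 3
  Position 15 ')': depth becomes 2
  Position 16 '(': depth becomes 3
  Position 17 '(': depth becomes 4
  Position 18 ')': depth becomes 3
  Position 19 ')': depth becomes 2
  Position 20 ')': depth becomes 1
  Position 21 ')': depth becomes 0
  Position 22 '(': depth becomes 1
  Position 23 ')': depth becomes 0
  Position 24 '(': depth becomes 1
  Position 25 ')': depth becomes 0
Maximum depth reached: 4

4


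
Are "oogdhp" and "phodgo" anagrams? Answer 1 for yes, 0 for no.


Strings: "oogdhp", "phodgo"
Sorted first:  dghoop
Sorted second: dghoop
Sorted forms match => anagrams

1


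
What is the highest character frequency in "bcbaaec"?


Input: bcbaaec
Character counts:
  'a': 2
  'b': 2
  'c': 2
  'e': 1
Maximum frequency: 2

2


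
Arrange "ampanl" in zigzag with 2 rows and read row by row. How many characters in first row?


Zigzag "ampanl" into 2 rows:
Placing characters:
  'a' => row 0
  'm' => row 1
  'p' => row 0
  'a' => row 1
  'n' => row 0
  'l' => row 1
Rows:
  Row 0: "apn"
  Row 1: "mal"
First row length: 3

3


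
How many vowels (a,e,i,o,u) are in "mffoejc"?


Input: mffoejc
Checking each character:
  'm' at position 0: consonant
  'f' at position 1: consonant
  'f' at position 2: consonant
  'o' at position 3: vowel (running total: 1)
  'e' at position 4: vowel (running total: 2)
  'j' at position 5: consonant
  'c' at position 6: consonant
Total vowels: 2

2


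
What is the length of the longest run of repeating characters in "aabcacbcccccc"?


Input: "aabcacbcccccc"
Scanning for longest run:
  Position 1 ('a'): continues run of 'a', length=2
  Position 2 ('b'): new char, reset run to 1
  Position 3 ('c'): new char, reset run to 1
  Position 4 ('a'): new char, reset run to 1
  Position 5 ('c'): new char, reset run to 1
  Position 6 ('b'): new char, reset run to 1
  Position 7 ('c'): new char, reset run to 1
  Position 8 ('c'): continues run of 'c', length=2
  Position 9 ('c'): continues run of 'c', length=3
  Position 10 ('c'): continues run of 'c', length=4
  Position 11 ('c'): continues run of 'c', length=5
  Position 12 ('c'): continues run of 'c', length=6
Longest run: 'c' with length 6

6


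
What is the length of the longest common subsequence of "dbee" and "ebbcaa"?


LCS of "dbee" and "ebbcaa"
DP table:
           e    b    b    c    a    a
      0    0    0    0    0    0    0
  d   0    0    0    0    0    0    0
  b   0    0    1    1    1    1    1
  e   0    1    1    1    1    1    1
  e   0    1    1    1    1    1    1
LCS length = dp[4][6] = 1

1


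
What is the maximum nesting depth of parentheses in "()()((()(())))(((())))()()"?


Input: "()()((()(())))(((())))()()"
Tracking depth:
  Position 0 '(': depth becomes 1
  Position 1 ')': depth becomes 0
  Position 2 '(': depth becomes 1
  Position 3 ')': depth becomes 0
  Position 4 '(': depth becomes 1
  Position 5 '(': depth becomes 2
  Position 6 '(': depth becomes 3
  Position 7 ')': depth becomes 2
  Position 8 '(': depth becomes 3
  Position 9 '(': depth becomes 4
  Position 10 ')': depth becomes 3
  Position 11 ')': depth becomes 2
  Position 12 ')': depth becomes 1
  Position 13 ')': depth becomes 0
  Position 14 '(': depth becomes 1
  Position 15 '(': depth becomes 2
  Position 16 '(': depth becomes 3
  Position 17 '(': depth becomes 4
  Position 18 ')': depth becomes 3
  Position 19 ')': depth becomes 2
  Position 20 ')': depth becomes 1
  Position 21 ')': depth becomes 0
  Position 22 '(': depth becomes 1
  Position 23 ')': depth becomes 0
  Position 24 '(': depth becomes 1
  Position 25 ')': depth becomes 0
Maximum depth reached: 4

4


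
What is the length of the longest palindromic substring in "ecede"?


Input: "ecede"
Checking substrings for palindromes:
  [0:3] "ece" (len 3) => palindrome
  [2:5] "ede" (len 3) => palindrome
Longest palindromic substring: "ece" with length 3

3


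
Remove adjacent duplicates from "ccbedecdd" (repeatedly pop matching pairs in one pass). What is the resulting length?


Input: ccbedecdd
Stack-based adjacent duplicate removal:
  Read 'c': push. Stack: c
  Read 'c': matches stack top 'c' => pop. Stack: (empty)
  Read 'b': push. Stack: b
  Read 'e': push. Stack: be
  Read 'd': push. Stack: bed
  Read 'e': push. Stack: bede
  Read 'c': push. Stack: bedec
  Read 'd': push. Stack: bedecd
  Read 'd': matches stack top 'd' => pop. Stack: bedec
Final stack: "bedec" (length 5)

5


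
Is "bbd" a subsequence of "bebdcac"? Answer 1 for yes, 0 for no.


Check if "bbd" is a subsequence of "bebdcac"
Greedy scan:
  Position 0 ('b'): matches sub[0] = 'b'
  Position 1 ('e'): no match needed
  Position 2 ('b'): matches sub[1] = 'b'
  Position 3 ('d'): matches sub[2] = 'd'
  Position 4 ('c'): no match needed
  Position 5 ('a'): no match needed
  Position 6 ('c'): no match needed
All 3 characters matched => is a subsequence

1


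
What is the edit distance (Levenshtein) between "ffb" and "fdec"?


Computing edit distance: "ffb" -> "fdec"
DP table:
           f    d    e    c
      0    1    2    3    4
  f   1    0    1    2    3
  f   2    1    1    2    3
  b   3    2    2    2    3
Edit distance = dp[3][4] = 3

3


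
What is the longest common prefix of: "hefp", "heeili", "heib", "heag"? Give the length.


Words: hefp, heeili, heib, heag
  Position 0: all 'h' => match
  Position 1: all 'e' => match
  Position 2: ('f', 'e', 'i', 'a') => mismatch, stop
LCP = "he" (length 2)

2


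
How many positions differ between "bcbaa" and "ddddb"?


Comparing "bcbaa" and "ddddb" position by position:
  Position 0: 'b' vs 'd' => DIFFER
  Position 1: 'c' vs 'd' => DIFFER
  Position 2: 'b' vs 'd' => DIFFER
  Position 3: 'a' vs 'd' => DIFFER
  Position 4: 'a' vs 'b' => DIFFER
Positions that differ: 5

5


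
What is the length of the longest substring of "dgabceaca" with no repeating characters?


Input: "dgabceaca"
Sliding window (track last position of each char):
  Position 0 ('d'): window [0,0] length 1 -- new best
  Position 1 ('g'): window [0,1] length 2 -- new best
  Position 2 ('a'): window [0,2] length 3 -- new best
  Position 3 ('b'): window [0,3] length 4 -- new best
  Position 4 ('c'): window [0,4] length 5 -- new best
  Position 5 ('e'): window [0,5] length 6 -- new best
  Position 6 ('a'): repeat (last at 2), move window start to 3
  Position 6 ('a'): window [3,6] length 4
  Position 7 ('c'): repeat (last at 4), move window start to 5
  Position 7 ('c'): window [5,7] length 3
  Position 8 ('a'): repeat (last at 6), move window start to 7
  Position 8 ('a'): window [7,8] length 2
Longest substring with no repeats: "dgabce" with length 6

6


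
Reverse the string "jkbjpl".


Input: jkbjpl
Reading characters right to left:
  Position 5: 'l'
  Position 4: 'p'
  Position 3: 'j'
  Position 2: 'b'
  Position 1: 'k'
  Position 0: 'j'
Reversed: lpjbkj

lpjbkj


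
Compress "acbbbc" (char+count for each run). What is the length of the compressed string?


Input: acbbbc
Runs:
  'a' x 1 => "a1"
  'c' x 1 => "c1"
  'b' x 3 => "b3"
  'c' x 1 => "c1"
Compressed: "a1c1b3c1"
Compressed length: 8

8


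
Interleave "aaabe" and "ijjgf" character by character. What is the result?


Interleaving "aaabe" and "ijjgf":
  Position 0: 'a' from first, 'i' from second => "ai"
  Position 1: 'a' from first, 'j' from second => "aj"
  Position 2: 'a' from first, 'j' from second => "aj"
  Position 3: 'b' from first, 'g' from second => "bg"
  Position 4: 'e' from first, 'f' from second => "ef"
Result: aiajajbgef

aiajajbgef


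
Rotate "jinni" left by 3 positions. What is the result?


Input: "jinni", rotate left by 3
First 3 characters: "jin"
Remaining characters: "ni"
Concatenate remaining + first: "ni" + "jin" = "nijin"

nijin


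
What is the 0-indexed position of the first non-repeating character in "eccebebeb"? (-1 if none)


Input: eccebebeb
Character frequencies:
  'b': 3
  'c': 2
  'e': 4
Scanning left to right for freq == 1:
  Position 0 ('e'): freq=4, skip
  Position 1 ('c'): freq=2, skip
  Position 2 ('c'): freq=2, skip
  Position 3 ('e'): freq=4, skip
  Position 4 ('b'): freq=3, skip
  Position 5 ('e'): freq=4, skip
  Position 6 ('b'): freq=3, skip
  Position 7 ('e'): freq=4, skip
  Position 8 ('b'): freq=3, skip
  No unique character found => answer = -1

-1


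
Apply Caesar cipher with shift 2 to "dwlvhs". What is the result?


Caesar cipher: shift "dwlvhs" by 2
  'd' (pos 3) + 2 = pos 5 = 'f'
  'w' (pos 22) + 2 = pos 24 = 'y'
  'l' (pos 11) + 2 = pos 13 = 'n'
  'v' (pos 21) + 2 = pos 23 = 'x'
  'h' (pos 7) + 2 = pos 9 = 'j'
  's' (pos 18) + 2 = pos 20 = 'u'
Result: fynxju

fynxju


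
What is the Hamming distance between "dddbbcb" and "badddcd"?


Comparing "dddbbcb" and "badddcd" position by position:
  Position 0: 'd' vs 'b' => differ
  Position 1: 'd' vs 'a' => differ
  Position 2: 'd' vs 'd' => same
  Position 3: 'b' vs 'd' => differ
  Position 4: 'b' vs 'd' => differ
  Position 5: 'c' vs 'c' => same
  Position 6: 'b' vs 'd' => differ
Total differences (Hamming distance): 5

5


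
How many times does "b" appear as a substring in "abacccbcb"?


Searching for "b" in "abacccbcb"
Scanning each position:
  Position 0: "a" => no
  Position 1: "b" => MATCH
  Position 2: "a" => no
  Position 3: "c" => no
  Position 4: "c" => no
  Position 5: "c" => no
  Position 6: "b" => MATCH
  Position 7: "c" => no
  Position 8: "b" => MATCH
Total occurrences: 3

3


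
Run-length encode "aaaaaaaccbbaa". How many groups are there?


Input: aaaaaaaccbbaa
Scanning for consecutive runs:
  Group 1: 'a' x 7 (positions 0-6)
  Group 2: 'c' x 2 (positions 7-8)
  Group 3: 'b' x 2 (positions 9-10)
  Group 4: 'a' x 2 (positions 11-12)
Total groups: 4

4


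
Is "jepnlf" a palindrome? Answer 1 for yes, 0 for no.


Input: jepnlf
Reversed: flnpej
  Compare pos 0 ('j') with pos 5 ('f'): MISMATCH
  Compare pos 1 ('e') with pos 4 ('l'): MISMATCH
  Compare pos 2 ('p') with pos 3 ('n'): MISMATCH
Result: not a palindrome

0


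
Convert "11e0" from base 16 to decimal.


Input: "11e0" in base 16
Positional expansion:
  Digit '1' (value 1) x 16^3 = 4096
  Digit '1' (value 1) x 16^2 = 256
  Digit 'e' (value 14) x 16^1 = 224
  Digit '0' (value 0) x 16^0 = 0
Sum = 4576

4576


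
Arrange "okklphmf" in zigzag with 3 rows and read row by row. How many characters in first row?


Zigzag "okklphmf" into 3 rows:
Placing characters:
  'o' => row 0
  'k' => row 1
  'k' => row 2
  'l' => row 1
  'p' => row 0
  'h' => row 1
  'm' => row 2
  'f' => row 1
Rows:
  Row 0: "op"
  Row 1: "klhf"
  Row 2: "km"
First row length: 2

2


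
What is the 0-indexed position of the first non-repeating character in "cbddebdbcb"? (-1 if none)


Input: cbddebdbcb
Character frequencies:
  'b': 4
  'c': 2
  'd': 3
  'e': 1
Scanning left to right for freq == 1:
  Position 0 ('c'): freq=2, skip
  Position 1 ('b'): freq=4, skip
  Position 2 ('d'): freq=3, skip
  Position 3 ('d'): freq=3, skip
  Position 4 ('e'): unique! => answer = 4

4


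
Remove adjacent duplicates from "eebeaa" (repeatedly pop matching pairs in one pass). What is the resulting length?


Input: eebeaa
Stack-based adjacent duplicate removal:
  Read 'e': push. Stack: e
  Read 'e': matches stack top 'e' => pop. Stack: (empty)
  Read 'b': push. Stack: b
  Read 'e': push. Stack: be
  Read 'a': push. Stack: bea
  Read 'a': matches stack top 'a' => pop. Stack: be
Final stack: "be" (length 2)

2


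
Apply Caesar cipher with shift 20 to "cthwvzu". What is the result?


Caesar cipher: shift "cthwvzu" by 20
  'c' (pos 2) + 20 = pos 22 = 'w'
  't' (pos 19) + 20 = pos 13 = 'n'
  'h' (pos 7) + 20 = pos 1 = 'b'
  'w' (pos 22) + 20 = pos 16 = 'q'
  'v' (pos 21) + 20 = pos 15 = 'p'
  'z' (pos 25) + 20 = pos 19 = 't'
  'u' (pos 20) + 20 = pos 14 = 'o'
Result: wnbqpto

wnbqpto


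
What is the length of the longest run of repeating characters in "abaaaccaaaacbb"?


Input: "abaaaccaaaacbb"
Scanning for longest run:
  Position 1 ('b'): new char, reset run to 1
  Position 2 ('a'): new char, reset run to 1
  Position 3 ('a'): continues run of 'a', length=2
  Position 4 ('a'): continues run of 'a', length=3
  Position 5 ('c'): new char, reset run to 1
  Position 6 ('c'): continues run of 'c', length=2
  Position 7 ('a'): new char, reset run to 1
  Position 8 ('a'): continues run of 'a', length=2
  Position 9 ('a'): continues run of 'a', length=3
  Position 10 ('a'): continues run of 'a', length=4
  Position 11 ('c'): new char, reset run to 1
  Position 12 ('b'): new char, reset run to 1
  Position 13 ('b'): continues run of 'b', length=2
Longest run: 'a' with length 4

4


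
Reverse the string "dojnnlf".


Input: dojnnlf
Reading characters right to left:
  Position 6: 'f'
  Position 5: 'l'
  Position 4: 'n'
  Position 3: 'n'
  Position 2: 'j'
  Position 1: 'o'
  Position 0: 'd'
Reversed: flnnjod

flnnjod


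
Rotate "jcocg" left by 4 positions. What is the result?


Input: "jcocg", rotate left by 4
First 4 characters: "jcoc"
Remaining characters: "g"
Concatenate remaining + first: "g" + "jcoc" = "gjcoc"

gjcoc
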